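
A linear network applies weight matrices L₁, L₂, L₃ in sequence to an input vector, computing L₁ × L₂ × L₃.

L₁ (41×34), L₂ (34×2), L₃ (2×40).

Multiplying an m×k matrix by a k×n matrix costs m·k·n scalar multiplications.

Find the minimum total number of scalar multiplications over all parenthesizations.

6068

Order (L₁ × (L₂ × L₃)): (L₂ × L₃): 34×2 by 2×40 → 34×40, cost 34·2·40 = 2720; (L₁ × (L₂ × L₃)): 41×34 by 34×40 → 41×40, cost 41·34·40 = 55760; cumulative 58480. Total 58480.
Order ((L₁ × L₂) × L₃): (L₁ × L₂): 41×34 by 34×2 → 41×2, cost 41·34·2 = 2788; ((L₁ × L₂) × L₃): 41×2 by 2×40 → 41×40, cost 41·2·40 = 3280; cumulative 6068. Total 6068.
Minimum: 6068.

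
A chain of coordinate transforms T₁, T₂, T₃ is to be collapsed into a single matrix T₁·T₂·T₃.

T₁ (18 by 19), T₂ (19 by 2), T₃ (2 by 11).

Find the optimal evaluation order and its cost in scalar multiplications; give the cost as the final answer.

(T₁·(T₂·T₃)): cost 4180.
((T₁·T₂)·T₃): cost 1080.
Optimal: ((T₁·T₂)·T₃) with cost 1080.

1080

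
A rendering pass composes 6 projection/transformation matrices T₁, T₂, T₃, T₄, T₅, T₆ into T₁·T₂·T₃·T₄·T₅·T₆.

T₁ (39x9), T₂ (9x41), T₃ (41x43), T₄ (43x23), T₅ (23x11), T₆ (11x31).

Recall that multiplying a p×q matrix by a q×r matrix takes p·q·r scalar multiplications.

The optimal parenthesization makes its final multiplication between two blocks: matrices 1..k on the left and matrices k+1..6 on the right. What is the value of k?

Adjacent pairs: T₁T₂ = 39·9·41 = 14391; T₂T₃ = 9·41·43 = 15867; T₃T₄ = 41·43·23 = 40549; T₄T₅ = 43·23·11 = 10879; T₅T₆ = 23·11·31 = 7843.
Length 3: T₁..T₃: k=1: 0+15867+39·9·43=30960; k=2: 14391+0+39·41·43=83148 → min 30960 | T₂..T₄: k=2: 0+40549+9·41·23=49036; k=3: 15867+0+9·43·23=24768 → min 24768 | T₃..T₅: k=3: 0+10879+41·43·11=30272; k=4: 40549+0+41·23·11=50922 → min 30272 | T₄..T₆: k=4: 0+7843+43·23·31=38502; k=5: 10879+0+43·11·31=25542 → min 25542.
Length 4: T₁..T₄: k=1: 0+24768+39·9·23=32841; k=2: 14391+40549+39·41·23=91717; k=3: 30960+0+39·43·23=69531 → min 32841 | T₂..T₅: k=2: 0+30272+9·41·11=34331; k=3: 15867+10879+9·43·11=31003; k=4: 24768+0+9·23·11=27045 → min 27045 | T₃..T₆: k=3: 0+25542+41·43·31=80195; k=4: 40549+7843+41·23·31=77625; k=5: 30272+0+41·11·31=44253 → min 44253.
Length 5: T₁..T₅: k=1: 0+27045+39·9·11=30906; k=2: 14391+30272+39·41·11=62252; k=3: 30960+10879+39·43·11=60286; k=4: 32841+0+39·23·11=42708 → min 30906 | T₂..T₆: k=2: 0+44253+9·41·31=55692; k=3: 15867+25542+9·43·31=53406; k=4: 24768+7843+9·23·31=39028; k=5: 27045+0+9·11·31=30114 → min 30114.
Top-level splits: k=1: (T₁..T₁)·(T₂..T₆) → 0+30114+39·9·31 = 40995; k=2: (T₁..T₂)·(T₃..T₆) → 14391+44253+39·41·31 = 108213; k=3: (T₁..T₃)·(T₄..T₆) → 30960+25542+39·43·31 = 108489; k=4: (T₁..T₄)·(T₅..T₆) → 32841+7843+39·23·31 = 68491; k=5: (T₁..T₅)·(T₆..T₆) → 30906+0+39·11·31 = 44205.
Best split is after T₁, i.e. k = 1.

1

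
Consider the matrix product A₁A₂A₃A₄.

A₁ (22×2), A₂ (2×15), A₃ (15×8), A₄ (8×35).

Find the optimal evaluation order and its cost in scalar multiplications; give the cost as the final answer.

Adjacent pairs: A₁A₂ = 22·2·15 = 660; A₂A₃ = 2·15·8 = 240; A₃A₄ = 15·8·35 = 4200.
Length 3: A₁..A₃: k=1: 0+240+22·2·8=592; k=2: 660+0+22·15·8=3300 → min 592 | A₂..A₄: k=2: 0+4200+2·15·35=5250; k=3: 240+0+2·8·35=800 → min 800.
Length 4: A₁..A₄: k=1: 0+800+22·2·35=2340; k=2: 660+4200+22·15·35=16410; k=3: 592+0+22·8·35=6752 → min 2340.
Optimal parenthesization: (A₁((A₂A₃)A₄)) with cost 2340.

2340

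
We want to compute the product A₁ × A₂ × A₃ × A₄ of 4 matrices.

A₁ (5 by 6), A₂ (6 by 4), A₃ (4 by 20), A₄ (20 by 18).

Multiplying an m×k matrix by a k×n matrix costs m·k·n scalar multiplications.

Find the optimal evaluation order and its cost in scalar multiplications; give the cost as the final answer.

Adjacent pairs: A₁A₂ = 5·6·4 = 120; A₂A₃ = 6·4·20 = 480; A₃A₄ = 4·20·18 = 1440.
Length 3: A₁..A₃: k=1: 0+480+5·6·20=1080; k=2: 120+0+5·4·20=520 → min 520 | A₂..A₄: k=2: 0+1440+6·4·18=1872; k=3: 480+0+6·20·18=2640 → min 1872.
Length 4: A₁..A₄: k=1: 0+1872+5·6·18=2412; k=2: 120+1440+5·4·18=1920; k=3: 520+0+5·20·18=2320 → min 1920.
Optimal parenthesization: ((A₁ × A₂) × (A₃ × A₄)) with cost 1920.

1920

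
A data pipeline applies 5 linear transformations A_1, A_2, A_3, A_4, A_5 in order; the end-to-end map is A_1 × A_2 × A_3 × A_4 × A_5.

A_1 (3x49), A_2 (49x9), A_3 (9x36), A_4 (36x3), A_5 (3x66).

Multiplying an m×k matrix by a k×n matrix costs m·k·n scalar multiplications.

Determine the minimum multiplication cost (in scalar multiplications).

Adjacent pairs: A_1A_2 = 3·49·9 = 1323; A_2A_3 = 49·9·36 = 15876; A_3A_4 = 9·36·3 = 972; A_4A_5 = 36·3·66 = 7128.
Length 3: A_1..A_3: k=1: 0+15876+3·49·36=21168; k=2: 1323+0+3·9·36=2295 → min 2295 | A_2..A_4: k=2: 0+972+49·9·3=2295; k=3: 15876+0+49·36·3=21168 → min 2295 | A_3..A_5: k=3: 0+7128+9·36·66=28512; k=4: 972+0+9·3·66=2754 → min 2754.
Length 4: A_1..A_4: k=1: 0+2295+3·49·3=2736; k=2: 1323+972+3·9·3=2376; k=3: 2295+0+3·36·3=2619 → min 2376 | A_2..A_5: k=2: 0+2754+49·9·66=31860; k=3: 15876+7128+49·36·66=139428; k=4: 2295+0+49·3·66=11997 → min 11997.
Length 5: A_1..A_5: k=1: 0+11997+3·49·66=21699; k=2: 1323+2754+3·9·66=5859; k=3: 2295+7128+3·36·66=16551; k=4: 2376+0+3·3·66=2970 → min 2970.
Optimal order: (((A_1 × A_2) × (A_3 × A_4)) × A_5) with cost 2970.

2970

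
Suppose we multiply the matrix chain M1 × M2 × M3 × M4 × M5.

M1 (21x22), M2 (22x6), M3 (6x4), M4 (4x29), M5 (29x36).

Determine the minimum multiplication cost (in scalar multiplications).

9576

Adjacent pairs: M1M2 = 21·22·6 = 2772; M2M3 = 22·6·4 = 528; M3M4 = 6·4·29 = 696; M4M5 = 4·29·36 = 4176.
Length 3: M1..M3: k=1: 0+528+21·22·4=2376; k=2: 2772+0+21·6·4=3276 → min 2376 | M2..M4: k=2: 0+696+22·6·29=4524; k=3: 528+0+22·4·29=3080 → min 3080 | M3..M5: k=3: 0+4176+6·4·36=5040; k=4: 696+0+6·29·36=6960 → min 5040.
Length 4: M1..M4: k=1: 0+3080+21·22·29=16478; k=2: 2772+696+21·6·29=7122; k=3: 2376+0+21·4·29=4812 → min 4812 | M2..M5: k=2: 0+5040+22·6·36=9792; k=3: 528+4176+22·4·36=7872; k=4: 3080+0+22·29·36=26048 → min 7872.
Length 5: M1..M5: k=1: 0+7872+21·22·36=24504; k=2: 2772+5040+21·6·36=12348; k=3: 2376+4176+21·4·36=9576; k=4: 4812+0+21·29·36=26736 → min 9576.
Optimal order: ((M1 × (M2 × M3)) × (M4 × M5)) with cost 9576.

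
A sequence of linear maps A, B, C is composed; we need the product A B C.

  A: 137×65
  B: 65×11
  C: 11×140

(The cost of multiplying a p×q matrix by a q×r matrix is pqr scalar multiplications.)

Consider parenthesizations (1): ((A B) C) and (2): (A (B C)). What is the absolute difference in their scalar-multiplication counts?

1037865

Order (1) = ((A B) C): (A B): 137×65 by 65×11 → 137×11, cost 137·65·11 = 97955; ((A B) C): 137×11 by 11×140 → 137×140, cost 137·11·140 = 210980; cumulative 308935. Total 308935.
Order (2) = (A (B C)): (B C): 65×11 by 11×140 → 65×140, cost 65·11·140 = 100100; (A (B C)): 137×65 by 65×140 → 137×140, cost 137·65·140 = 1246700; cumulative 1346800. Total 1346800.
Difference: |308935 − 1346800| = 1037865.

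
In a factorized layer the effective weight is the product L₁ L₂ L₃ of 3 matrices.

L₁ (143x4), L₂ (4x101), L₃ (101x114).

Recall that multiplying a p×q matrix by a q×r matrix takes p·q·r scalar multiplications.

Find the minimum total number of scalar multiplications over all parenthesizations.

111264

Order (L₁ (L₂ L₃)): (L₂ L₃): 4×101 by 101×114 → 4×114, cost 4·101·114 = 46056; (L₁ (L₂ L₃)): 143×4 by 4×114 → 143×114, cost 143·4·114 = 65208; cumulative 111264. Total 111264.
Order ((L₁ L₂) L₃): (L₁ L₂): 143×4 by 4×101 → 143×101, cost 143·4·101 = 57772; ((L₁ L₂) L₃): 143×101 by 101×114 → 143×114, cost 143·101·114 = 1646502; cumulative 1704274. Total 1704274.
Minimum: 111264.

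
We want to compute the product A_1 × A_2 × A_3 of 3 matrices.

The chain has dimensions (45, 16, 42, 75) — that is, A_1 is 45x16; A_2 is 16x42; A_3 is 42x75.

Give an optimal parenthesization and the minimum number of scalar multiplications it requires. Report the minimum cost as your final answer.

(A_1 × (A_2 × A_3)): cost 104400.
((A_1 × A_2) × A_3): cost 171990.
Optimal: (A_1 × (A_2 × A_3)) with cost 104400.

104400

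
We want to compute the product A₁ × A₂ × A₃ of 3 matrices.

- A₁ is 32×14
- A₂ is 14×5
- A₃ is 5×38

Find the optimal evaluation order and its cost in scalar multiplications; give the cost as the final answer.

8320

(A₁ × (A₂ × A₃)): cost 19684.
((A₁ × A₂) × A₃): cost 8320.
Optimal: ((A₁ × A₂) × A₃) with cost 8320.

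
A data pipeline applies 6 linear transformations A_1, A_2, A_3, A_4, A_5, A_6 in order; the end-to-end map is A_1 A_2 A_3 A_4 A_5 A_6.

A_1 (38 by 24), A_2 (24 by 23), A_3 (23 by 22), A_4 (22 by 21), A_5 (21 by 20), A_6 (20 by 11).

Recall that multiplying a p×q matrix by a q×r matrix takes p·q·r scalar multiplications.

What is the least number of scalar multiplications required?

Adjacent pairs: A_1A_2 = 38·24·23 = 20976; A_2A_3 = 24·23·22 = 12144; A_3A_4 = 23·22·21 = 10626; A_4A_5 = 22·21·20 = 9240; A_5A_6 = 21·20·11 = 4620.
Length 3: A_1..A_3: k=1: 0+12144+38·24·22=32208; k=2: 20976+0+38·23·22=40204 → min 32208 | A_2..A_4: k=2: 0+10626+24·23·21=22218; k=3: 12144+0+24·22·21=23232 → min 22218 | A_3..A_5: k=3: 0+9240+23·22·20=19360; k=4: 10626+0+23·21·20=20286 → min 19360 | A_4..A_6: k=4: 0+4620+22·21·11=9702; k=5: 9240+0+22·20·11=14080 → min 9702.
Length 4: A_1..A_4: k=1: 0+22218+38·24·21=41370; k=2: 20976+10626+38·23·21=49956; k=3: 32208+0+38·22·21=49764 → min 41370 | A_2..A_5: k=2: 0+19360+24·23·20=30400; k=3: 12144+9240+24·22·20=31944; k=4: 22218+0+24·21·20=32298 → min 30400 | A_3..A_6: k=3: 0+9702+23·22·11=15268; k=4: 10626+4620+23·21·11=20559; k=5: 19360+0+23·20·11=24420 → min 15268.
Length 5: A_1..A_5: k=1: 0+30400+38·24·20=48640; k=2: 20976+19360+38·23·20=57816; k=3: 32208+9240+38·22·20=58168; k=4: 41370+0+38·21·20=57330 → min 48640 | A_2..A_6: k=2: 0+15268+24·23·11=21340; k=3: 12144+9702+24·22·11=27654; k=4: 22218+4620+24·21·11=32382; k=5: 30400+0+24·20·11=35680 → min 21340.
Length 6: A_1..A_6: k=1: 0+21340+38·24·11=31372; k=2: 20976+15268+38·23·11=45858; k=3: 32208+9702+38·22·11=51106; k=4: 41370+4620+38·21·11=54768; k=5: 48640+0+38·20·11=57000 → min 31372.
Optimal order: (A_1 (A_2 (A_3 (A_4 (A_5 A_6))))) with cost 31372.

31372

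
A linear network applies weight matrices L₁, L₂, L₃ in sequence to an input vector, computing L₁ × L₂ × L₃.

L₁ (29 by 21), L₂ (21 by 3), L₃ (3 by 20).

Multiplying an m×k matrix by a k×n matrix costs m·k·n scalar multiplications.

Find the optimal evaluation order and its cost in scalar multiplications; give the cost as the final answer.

(L₁ × (L₂ × L₃)): cost 13440.
((L₁ × L₂) × L₃): cost 3567.
Optimal: ((L₁ × L₂) × L₃) with cost 3567.

3567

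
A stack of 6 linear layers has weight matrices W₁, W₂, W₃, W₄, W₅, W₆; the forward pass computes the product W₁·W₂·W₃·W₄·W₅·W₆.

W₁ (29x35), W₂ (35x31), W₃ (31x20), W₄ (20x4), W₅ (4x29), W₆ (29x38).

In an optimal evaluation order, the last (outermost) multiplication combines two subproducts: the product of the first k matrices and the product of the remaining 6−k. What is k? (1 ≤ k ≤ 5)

Adjacent pairs: W₁W₂ = 29·35·31 = 31465; W₂W₃ = 35·31·20 = 21700; W₃W₄ = 31·20·4 = 2480; W₄W₅ = 20·4·29 = 2320; W₅W₆ = 4·29·38 = 4408.
Length 3: W₁..W₃: k=1: 0+21700+29·35·20=42000; k=2: 31465+0+29·31·20=49445 → min 42000 | W₂..W₄: k=2: 0+2480+35·31·4=6820; k=3: 21700+0+35·20·4=24500 → min 6820 | W₃..W₅: k=3: 0+2320+31·20·29=20300; k=4: 2480+0+31·4·29=6076 → min 6076 | W₄..W₆: k=4: 0+4408+20·4·38=7448; k=5: 2320+0+20·29·38=24360 → min 7448.
Length 4: W₁..W₄: k=1: 0+6820+29·35·4=10880; k=2: 31465+2480+29·31·4=37541; k=3: 42000+0+29·20·4=44320 → min 10880 | W₂..W₅: k=2: 0+6076+35·31·29=37541; k=3: 21700+2320+35·20·29=44320; k=4: 6820+0+35·4·29=10880 → min 10880 | W₃..W₆: k=3: 0+7448+31·20·38=31008; k=4: 2480+4408+31·4·38=11600; k=5: 6076+0+31·29·38=40238 → min 11600.
Length 5: W₁..W₅: k=1: 0+10880+29·35·29=40315; k=2: 31465+6076+29·31·29=63612; k=3: 42000+2320+29·20·29=61140; k=4: 10880+0+29·4·29=14244 → min 14244 | W₂..W₆: k=2: 0+11600+35·31·38=52830; k=3: 21700+7448+35·20·38=55748; k=4: 6820+4408+35·4·38=16548; k=5: 10880+0+35·29·38=49450 → min 16548.
Top-level splits: k=1: (W₁..W₁)·(W₂..W₆) → 0+16548+29·35·38 = 55118; k=2: (W₁..W₂)·(W₃..W₆) → 31465+11600+29·31·38 = 77227; k=3: (W₁..W₃)·(W₄..W₆) → 42000+7448+29·20·38 = 71488; k=4: (W₁..W₄)·(W₅..W₆) → 10880+4408+29·4·38 = 19696; k=5: (W₁..W₅)·(W₆..W₆) → 14244+0+29·29·38 = 46202.
Best split is after W₄, i.e. k = 4.

4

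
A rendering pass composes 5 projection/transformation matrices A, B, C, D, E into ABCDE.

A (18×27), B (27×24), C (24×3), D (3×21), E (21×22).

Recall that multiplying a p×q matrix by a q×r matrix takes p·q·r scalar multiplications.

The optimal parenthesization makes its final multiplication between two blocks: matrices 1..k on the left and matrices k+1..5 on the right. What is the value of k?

3

Adjacent pairs: AB = 18·27·24 = 11664; BC = 27·24·3 = 1944; CD = 24·3·21 = 1512; DE = 3·21·22 = 1386.
Length 3: A..C: k=1: 0+1944+18·27·3=3402; k=2: 11664+0+18·24·3=12960 → min 3402 | B..D: k=2: 0+1512+27·24·21=15120; k=3: 1944+0+27·3·21=3645 → min 3645 | C..E: k=3: 0+1386+24·3·22=2970; k=4: 1512+0+24·21·22=12600 → min 2970.
Length 4: A..D: k=1: 0+3645+18·27·21=13851; k=2: 11664+1512+18·24·21=22248; k=3: 3402+0+18·3·21=4536 → min 4536 | B..E: k=2: 0+2970+27·24·22=17226; k=3: 1944+1386+27·3·22=5112; k=4: 3645+0+27·21·22=16119 → min 5112.
Top-level splits: k=1: (A..A)·(B..E) → 0+5112+18·27·22 = 15804; k=2: (A..B)·(C..E) → 11664+2970+18·24·22 = 24138; k=3: (A..C)·(D..E) → 3402+1386+18·3·22 = 5976; k=4: (A..D)·(E..E) → 4536+0+18·21·22 = 12852.
Best split is after C, i.e. k = 3.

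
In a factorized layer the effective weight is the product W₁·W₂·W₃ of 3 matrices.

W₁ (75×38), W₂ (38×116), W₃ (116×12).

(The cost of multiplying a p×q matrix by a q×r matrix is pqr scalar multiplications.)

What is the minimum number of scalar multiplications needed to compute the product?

Order (W₁·(W₂·W₃)): (W₂·W₃): 38×116 by 116×12 → 38×12, cost 38·116·12 = 52896; (W₁·(W₂·W₃)): 75×38 by 38×12 → 75×12, cost 75·38·12 = 34200; cumulative 87096. Total 87096.
Order ((W₁·W₂)·W₃): (W₁·W₂): 75×38 by 38×116 → 75×116, cost 75·38·116 = 330600; ((W₁·W₂)·W₃): 75×116 by 116×12 → 75×12, cost 75·116·12 = 104400; cumulative 435000. Total 435000.
Minimum: 87096.

87096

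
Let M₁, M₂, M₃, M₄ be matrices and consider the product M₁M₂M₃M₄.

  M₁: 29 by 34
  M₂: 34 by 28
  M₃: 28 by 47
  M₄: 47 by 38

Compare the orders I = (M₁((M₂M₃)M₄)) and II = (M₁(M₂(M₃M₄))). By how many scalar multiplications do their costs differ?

19284

Order I = (M₁((M₂M₃)M₄)): (M₂M₃): 34×28 by 28×47 → 34×47, cost 34·28·47 = 44744; ((M₂M₃)M₄): 34×47 by 47×38 → 34×38, cost 34·47·38 = 60724; cumulative 105468; (M₁((M₂M₃)M₄)): 29×34 by 34×38 → 29×38, cost 29·34·38 = 37468; cumulative 142936. Total 142936.
Order II = (M₁(M₂(M₃M₄))): (M₃M₄): 28×47 by 47×38 → 28×38, cost 28·47·38 = 50008; (M₂(M₃M₄)): 34×28 by 28×38 → 34×38, cost 34·28·38 = 36176; cumulative 86184; (M₁(M₂(M₃M₄))): 29×34 by 34×38 → 29×38, cost 29·34·38 = 37468; cumulative 123652. Total 123652.
Difference: |142936 − 123652| = 19284.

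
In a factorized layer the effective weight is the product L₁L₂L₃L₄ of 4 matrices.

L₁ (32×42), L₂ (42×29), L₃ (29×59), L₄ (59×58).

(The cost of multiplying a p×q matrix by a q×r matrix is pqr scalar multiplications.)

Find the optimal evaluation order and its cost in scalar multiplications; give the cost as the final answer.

Adjacent pairs: L₁L₂ = 32·42·29 = 38976; L₂L₃ = 42·29·59 = 71862; L₃L₄ = 29·59·58 = 99238.
Length 3: L₁..L₃: k=1: 0+71862+32·42·59=151158; k=2: 38976+0+32·29·59=93728 → min 93728 | L₂..L₄: k=2: 0+99238+42·29·58=169882; k=3: 71862+0+42·59·58=215586 → min 169882.
Length 4: L₁..L₄: k=1: 0+169882+32·42·58=247834; k=2: 38976+99238+32·29·58=192038; k=3: 93728+0+32·59·58=203232 → min 192038.
Optimal parenthesization: ((L₁L₂)(L₃L₄)) with cost 192038.

192038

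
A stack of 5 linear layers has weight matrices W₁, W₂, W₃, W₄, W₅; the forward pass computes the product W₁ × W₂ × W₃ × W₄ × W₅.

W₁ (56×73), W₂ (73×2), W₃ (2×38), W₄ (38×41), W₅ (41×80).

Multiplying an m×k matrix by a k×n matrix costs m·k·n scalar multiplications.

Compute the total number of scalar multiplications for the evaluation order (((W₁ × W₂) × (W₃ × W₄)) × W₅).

199564

(W₁ × W₂): 56×73 by 73×2 → 56×2, cost 56·73·2 = 8176
(W₃ × W₄): 2×38 by 38×41 → 2×41, cost 2·38·41 = 3116
((W₁ × W₂) × (W₃ × W₄)): 56×2 by 2×41 → 56×41, cost 56·2·41 = 4592; cumulative 15884
(((W₁ × W₂) × (W₃ × W₄)) × W₅): 56×41 by 41×80 → 56×80, cost 56·41·80 = 183680; cumulative 199564
Total: 199564 scalar multiplications.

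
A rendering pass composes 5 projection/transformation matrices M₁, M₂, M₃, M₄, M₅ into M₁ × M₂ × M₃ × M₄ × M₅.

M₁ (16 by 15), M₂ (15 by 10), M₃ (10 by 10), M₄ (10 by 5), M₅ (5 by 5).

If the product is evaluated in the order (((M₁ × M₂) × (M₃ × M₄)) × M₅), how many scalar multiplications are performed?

(M₁ × M₂): 16×15 by 15×10 → 16×10, cost 16·15·10 = 2400
(M₃ × M₄): 10×10 by 10×5 → 10×5, cost 10·10·5 = 500
((M₁ × M₂) × (M₃ × M₄)): 16×10 by 10×5 → 16×5, cost 16·10·5 = 800; cumulative 3700
(((M₁ × M₂) × (M₃ × M₄)) × M₅): 16×5 by 5×5 → 16×5, cost 16·5·5 = 400; cumulative 4100
Total: 4100 scalar multiplications.

4100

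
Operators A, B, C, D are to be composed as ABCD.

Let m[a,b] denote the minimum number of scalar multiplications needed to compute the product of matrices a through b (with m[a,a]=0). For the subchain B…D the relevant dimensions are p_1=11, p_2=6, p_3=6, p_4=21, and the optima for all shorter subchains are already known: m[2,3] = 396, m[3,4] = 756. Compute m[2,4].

1782

m[2,4] = min over k∈[2,3] of m[2,k]+m[k+1,4]+p_{1}·p_k·p_{4}.
k=2: 0 + 756 + 11·6·21 = 2142; k=3: 396 + 0 + 11·6·21 = 1782.
Minimum: 1782 at k=3.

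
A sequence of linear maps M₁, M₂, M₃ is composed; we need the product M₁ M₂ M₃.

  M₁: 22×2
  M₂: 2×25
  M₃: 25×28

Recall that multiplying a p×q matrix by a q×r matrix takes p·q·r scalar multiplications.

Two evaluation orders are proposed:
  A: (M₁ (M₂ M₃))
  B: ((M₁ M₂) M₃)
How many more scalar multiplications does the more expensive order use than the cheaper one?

13868

Order A = (M₁ (M₂ M₃)): (M₂ M₃): 2×25 by 25×28 → 2×28, cost 2·25·28 = 1400; (M₁ (M₂ M₃)): 22×2 by 2×28 → 22×28, cost 22·2·28 = 1232; cumulative 2632. Total 2632.
Order B = ((M₁ M₂) M₃): (M₁ M₂): 22×2 by 2×25 → 22×25, cost 22·2·25 = 1100; ((M₁ M₂) M₃): 22×25 by 25×28 → 22×28, cost 22·25·28 = 15400; cumulative 16500. Total 16500.
Difference: |2632 − 16500| = 13868.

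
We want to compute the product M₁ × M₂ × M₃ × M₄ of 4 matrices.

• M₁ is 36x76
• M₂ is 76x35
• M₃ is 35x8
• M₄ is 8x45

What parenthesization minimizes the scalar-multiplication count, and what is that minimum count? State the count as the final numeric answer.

56128

Adjacent pairs: M₁M₂ = 36·76·35 = 95760; M₂M₃ = 76·35·8 = 21280; M₃M₄ = 35·8·45 = 12600.
Length 3: M₁..M₃: k=1: 0+21280+36·76·8=43168; k=2: 95760+0+36·35·8=105840 → min 43168 | M₂..M₄: k=2: 0+12600+76·35·45=132300; k=3: 21280+0+76·8·45=48640 → min 48640.
Length 4: M₁..M₄: k=1: 0+48640+36·76·45=171760; k=2: 95760+12600+36·35·45=165060; k=3: 43168+0+36·8·45=56128 → min 56128.
Optimal parenthesization: ((M₁ × (M₂ × M₃)) × M₄) with cost 56128.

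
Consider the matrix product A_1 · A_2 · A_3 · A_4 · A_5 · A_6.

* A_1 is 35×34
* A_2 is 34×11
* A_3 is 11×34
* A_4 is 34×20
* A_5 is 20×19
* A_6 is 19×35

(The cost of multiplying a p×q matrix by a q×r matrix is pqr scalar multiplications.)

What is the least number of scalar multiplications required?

45540

Adjacent pairs: A_1A_2 = 35·34·11 = 13090; A_2A_3 = 34·11·34 = 12716; A_3A_4 = 11·34·20 = 7480; A_4A_5 = 34·20·19 = 12920; A_5A_6 = 20·19·35 = 13300.
Length 3: A_1..A_3: k=1: 0+12716+35·34·34=53176; k=2: 13090+0+35·11·34=26180 → min 26180 | A_2..A_4: k=2: 0+7480+34·11·20=14960; k=3: 12716+0+34·34·20=35836 → min 14960 | A_3..A_5: k=3: 0+12920+11·34·19=20026; k=4: 7480+0+11·20·19=11660 → min 11660 | A_4..A_6: k=4: 0+13300+34·20·35=37100; k=5: 12920+0+34·19·35=35530 → min 35530.
Length 4: A_1..A_4: k=1: 0+14960+35·34·20=38760; k=2: 13090+7480+35·11·20=28270; k=3: 26180+0+35·34·20=49980 → min 28270 | A_2..A_5: k=2: 0+11660+34·11·19=18766; k=3: 12716+12920+34·34·19=47600; k=4: 14960+0+34·20·19=27880 → min 18766 | A_3..A_6: k=3: 0+35530+11·34·35=48620; k=4: 7480+13300+11·20·35=28480; k=5: 11660+0+11·19·35=18975 → min 18975.
Length 5: A_1..A_5: k=1: 0+18766+35·34·19=41376; k=2: 13090+11660+35·11·19=32065; k=3: 26180+12920+35·34·19=61710; k=4: 28270+0+35·20·19=41570 → min 32065 | A_2..A_6: k=2: 0+18975+34·11·35=32065; k=3: 12716+35530+34·34·35=88706; k=4: 14960+13300+34·20·35=52060; k=5: 18766+0+34·19·35=41376 → min 32065.
Length 6: A_1..A_6: k=1: 0+32065+35·34·35=73715; k=2: 13090+18975+35·11·35=45540; k=3: 26180+35530+35·34·35=103360; k=4: 28270+13300+35·20·35=66070; k=5: 32065+0+35·19·35=55340 → min 45540.
Optimal order: ((A_1 · A_2) · (((A_3 · A_4) · A_5) · A_6)) with cost 45540.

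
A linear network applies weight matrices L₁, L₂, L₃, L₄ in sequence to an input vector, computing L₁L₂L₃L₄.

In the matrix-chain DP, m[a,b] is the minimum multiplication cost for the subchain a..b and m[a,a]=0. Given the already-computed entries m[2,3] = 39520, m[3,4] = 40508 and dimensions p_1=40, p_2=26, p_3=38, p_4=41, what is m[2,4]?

m[2,4] = min over k∈[2,3] of m[2,k]+m[k+1,4]+p_{1}·p_k·p_{4}.
k=2: 0 + 40508 + 40·26·41 = 83148; k=3: 39520 + 0 + 40·38·41 = 101840.
Minimum: 83148 at k=2.

83148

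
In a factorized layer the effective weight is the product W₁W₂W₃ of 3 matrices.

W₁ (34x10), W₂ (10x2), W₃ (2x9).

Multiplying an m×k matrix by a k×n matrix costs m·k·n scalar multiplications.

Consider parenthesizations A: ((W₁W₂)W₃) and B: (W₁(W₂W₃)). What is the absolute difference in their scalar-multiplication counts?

1948

Order A = ((W₁W₂)W₃): (W₁W₂): 34×10 by 10×2 → 34×2, cost 34·10·2 = 680; ((W₁W₂)W₃): 34×2 by 2×9 → 34×9, cost 34·2·9 = 612; cumulative 1292. Total 1292.
Order B = (W₁(W₂W₃)): (W₂W₃): 10×2 by 2×9 → 10×9, cost 10·2·9 = 180; (W₁(W₂W₃)): 34×10 by 10×9 → 34×9, cost 34·10·9 = 3060; cumulative 3240. Total 3240.
Difference: |1292 − 3240| = 1948.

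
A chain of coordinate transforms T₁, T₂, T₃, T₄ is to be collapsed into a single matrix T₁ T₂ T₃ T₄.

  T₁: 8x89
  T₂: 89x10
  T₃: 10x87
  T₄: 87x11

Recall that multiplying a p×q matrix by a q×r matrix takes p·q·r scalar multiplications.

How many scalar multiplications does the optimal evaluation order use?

17570

Adjacent pairs: T₁T₂ = 8·89·10 = 7120; T₂T₃ = 89·10·87 = 77430; T₃T₄ = 10·87·11 = 9570.
Length 3: T₁..T₃: k=1: 0+77430+8·89·87=139374; k=2: 7120+0+8·10·87=14080 → min 14080 | T₂..T₄: k=2: 0+9570+89·10·11=19360; k=3: 77430+0+89·87·11=162603 → min 19360.
Length 4: T₁..T₄: k=1: 0+19360+8·89·11=27192; k=2: 7120+9570+8·10·11=17570; k=3: 14080+0+8·87·11=21736 → min 17570.
Optimal order: ((T₁ T₂) (T₃ T₄)) with cost 17570.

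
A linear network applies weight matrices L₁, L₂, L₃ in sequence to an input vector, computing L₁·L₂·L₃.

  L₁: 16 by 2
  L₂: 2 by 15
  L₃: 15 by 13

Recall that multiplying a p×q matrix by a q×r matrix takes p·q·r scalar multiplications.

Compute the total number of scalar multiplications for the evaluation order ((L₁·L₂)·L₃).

(L₁·L₂): 16×2 by 2×15 → 16×15, cost 16·2·15 = 480
((L₁·L₂)·L₃): 16×15 by 15×13 → 16×13, cost 16·15·13 = 3120; cumulative 3600
Total: 3600 scalar multiplications.

3600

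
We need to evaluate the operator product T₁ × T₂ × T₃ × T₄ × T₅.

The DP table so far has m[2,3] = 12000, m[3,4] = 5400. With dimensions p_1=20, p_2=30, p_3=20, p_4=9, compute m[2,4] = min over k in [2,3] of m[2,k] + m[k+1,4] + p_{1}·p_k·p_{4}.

m[2,4] = min over k∈[2,3] of m[2,k]+m[k+1,4]+p_{1}·p_k·p_{4}.
k=2: 0 + 5400 + 20·30·9 = 10800; k=3: 12000 + 0 + 20·20·9 = 15600.
Minimum: 10800 at k=2.

10800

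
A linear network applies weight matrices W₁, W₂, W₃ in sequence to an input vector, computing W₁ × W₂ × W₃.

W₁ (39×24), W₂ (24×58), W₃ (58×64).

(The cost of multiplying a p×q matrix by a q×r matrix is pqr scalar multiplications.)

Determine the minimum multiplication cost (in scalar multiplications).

Order (W₁ × (W₂ × W₃)): (W₂ × W₃): 24×58 by 58×64 → 24×64, cost 24·58·64 = 89088; (W₁ × (W₂ × W₃)): 39×24 by 24×64 → 39×64, cost 39·24·64 = 59904; cumulative 148992. Total 148992.
Order ((W₁ × W₂) × W₃): (W₁ × W₂): 39×24 by 24×58 → 39×58, cost 39·24·58 = 54288; ((W₁ × W₂) × W₃): 39×58 by 58×64 → 39×64, cost 39·58·64 = 144768; cumulative 199056. Total 199056.
Minimum: 148992.

148992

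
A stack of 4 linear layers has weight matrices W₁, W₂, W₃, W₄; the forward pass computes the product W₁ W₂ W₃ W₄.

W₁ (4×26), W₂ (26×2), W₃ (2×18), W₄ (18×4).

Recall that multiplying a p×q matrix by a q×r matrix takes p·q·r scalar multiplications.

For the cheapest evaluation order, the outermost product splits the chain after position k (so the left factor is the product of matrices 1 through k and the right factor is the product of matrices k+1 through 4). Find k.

2

Adjacent pairs: W₁W₂ = 4·26·2 = 208; W₂W₃ = 26·2·18 = 936; W₃W₄ = 2·18·4 = 144.
Length 3: W₁..W₃: k=1: 0+936+4·26·18=2808; k=2: 208+0+4·2·18=352 → min 352 | W₂..W₄: k=2: 0+144+26·2·4=352; k=3: 936+0+26·18·4=2808 → min 352.
Top-level splits: k=1: (W₁..W₁)·(W₂..W₄) → 0+352+4·26·4 = 768; k=2: (W₁..W₂)·(W₃..W₄) → 208+144+4·2·4 = 384; k=3: (W₁..W₃)·(W₄..W₄) → 352+0+4·18·4 = 640.
Best split is after W₂, i.e. k = 2.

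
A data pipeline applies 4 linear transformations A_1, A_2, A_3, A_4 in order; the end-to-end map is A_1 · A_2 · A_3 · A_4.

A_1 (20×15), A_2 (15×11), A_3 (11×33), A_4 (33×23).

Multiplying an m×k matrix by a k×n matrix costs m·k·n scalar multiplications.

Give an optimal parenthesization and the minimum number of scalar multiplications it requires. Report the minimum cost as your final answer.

16709

Adjacent pairs: A_1A_2 = 20·15·11 = 3300; A_2A_3 = 15·11·33 = 5445; A_3A_4 = 11·33·23 = 8349.
Length 3: A_1..A_3: k=1: 0+5445+20·15·33=15345; k=2: 3300+0+20·11·33=10560 → min 10560 | A_2..A_4: k=2: 0+8349+15·11·23=12144; k=3: 5445+0+15·33·23=16830 → min 12144.
Length 4: A_1..A_4: k=1: 0+12144+20·15·23=19044; k=2: 3300+8349+20·11·23=16709; k=3: 10560+0+20·33·23=25740 → min 16709.
Optimal parenthesization: ((A_1 · A_2) · (A_3 · A_4)) with cost 16709.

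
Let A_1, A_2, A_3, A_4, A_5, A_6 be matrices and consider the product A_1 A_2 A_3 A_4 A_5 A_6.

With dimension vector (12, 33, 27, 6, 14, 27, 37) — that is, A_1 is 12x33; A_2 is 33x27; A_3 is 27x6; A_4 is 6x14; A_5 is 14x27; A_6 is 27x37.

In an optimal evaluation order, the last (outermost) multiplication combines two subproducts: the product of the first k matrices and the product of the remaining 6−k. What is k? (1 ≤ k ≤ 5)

3

Adjacent pairs: A_1A_2 = 12·33·27 = 10692; A_2A_3 = 33·27·6 = 5346; A_3A_4 = 27·6·14 = 2268; A_4A_5 = 6·14·27 = 2268; A_5A_6 = 14·27·37 = 13986.
Length 3: A_1..A_3: k=1: 0+5346+12·33·6=7722; k=2: 10692+0+12·27·6=12636 → min 7722 | A_2..A_4: k=2: 0+2268+33·27·14=14742; k=3: 5346+0+33·6·14=8118 → min 8118 | A_3..A_5: k=3: 0+2268+27·6·27=6642; k=4: 2268+0+27·14·27=12474 → min 6642 | A_4..A_6: k=4: 0+13986+6·14·37=17094; k=5: 2268+0+6·27·37=8262 → min 8262.
Length 4: A_1..A_4: k=1: 0+8118+12·33·14=13662; k=2: 10692+2268+12·27·14=17496; k=3: 7722+0+12·6·14=8730 → min 8730 | A_2..A_5: k=2: 0+6642+33·27·27=30699; k=3: 5346+2268+33·6·27=12960; k=4: 8118+0+33·14·27=20592 → min 12960 | A_3..A_6: k=3: 0+8262+27·6·37=14256; k=4: 2268+13986+27·14·37=30240; k=5: 6642+0+27·27·37=33615 → min 14256.
Length 5: A_1..A_5: k=1: 0+12960+12·33·27=23652; k=2: 10692+6642+12·27·27=26082; k=3: 7722+2268+12·6·27=11934; k=4: 8730+0+12·14·27=13266 → min 11934 | A_2..A_6: k=2: 0+14256+33·27·37=47223; k=3: 5346+8262+33·6·37=20934; k=4: 8118+13986+33·14·37=39198; k=5: 12960+0+33·27·37=45927 → min 20934.
Top-level splits: k=1: (A_1..A_1)·(A_2..A_6) → 0+20934+12·33·37 = 35586; k=2: (A_1..A_2)·(A_3..A_6) → 10692+14256+12·27·37 = 36936; k=3: (A_1..A_3)·(A_4..A_6) → 7722+8262+12·6·37 = 18648; k=4: (A_1..A_4)·(A_5..A_6) → 8730+13986+12·14·37 = 28932; k=5: (A_1..A_5)·(A_6..A_6) → 11934+0+12·27·37 = 23922.
Best split is after A_3, i.e. k = 3.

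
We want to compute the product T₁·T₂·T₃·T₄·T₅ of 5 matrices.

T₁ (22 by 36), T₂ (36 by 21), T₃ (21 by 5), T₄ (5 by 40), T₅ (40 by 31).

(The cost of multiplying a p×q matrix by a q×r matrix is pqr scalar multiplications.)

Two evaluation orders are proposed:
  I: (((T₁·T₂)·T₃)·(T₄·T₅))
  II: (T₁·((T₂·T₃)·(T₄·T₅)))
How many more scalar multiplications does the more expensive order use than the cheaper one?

Order I = (((T₁·T₂)·T₃)·(T₄·T₅)): (T₁·T₂): 22×36 by 36×21 → 22×21, cost 22·36·21 = 16632; ((T₁·T₂)·T₃): 22×21 by 21×5 → 22×5, cost 22·21·5 = 2310; cumulative 18942; (T₄·T₅): 5×40 by 40×31 → 5×31, cost 5·40·31 = 6200; (((T₁·T₂)·T₃)·(T₄·T₅)): 22×5 by 5×31 → 22×31, cost 22·5·31 = 3410; cumulative 28552. Total 28552.
Order II = (T₁·((T₂·T₃)·(T₄·T₅))): (T₂·T₃): 36×21 by 21×5 → 36×5, cost 36·21·5 = 3780; (T₄·T₅): 5×40 by 40×31 → 5×31, cost 5·40·31 = 6200; ((T₂·T₃)·(T₄·T₅)): 36×5 by 5×31 → 36×31, cost 36·5·31 = 5580; cumulative 15560; (T₁·((T₂·T₃)·(T₄·T₅))): 22×36 by 36×31 → 22×31, cost 22·36·31 = 24552; cumulative 40112. Total 40112.
Difference: |28552 − 40112| = 11560.

11560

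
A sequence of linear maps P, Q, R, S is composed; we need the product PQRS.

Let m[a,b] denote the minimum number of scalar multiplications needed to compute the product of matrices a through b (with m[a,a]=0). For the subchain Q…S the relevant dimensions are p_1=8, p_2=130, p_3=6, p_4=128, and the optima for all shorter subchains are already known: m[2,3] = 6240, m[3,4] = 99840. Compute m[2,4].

12384

m[2,4] = min over k∈[2,3] of m[2,k]+m[k+1,4]+p_{1}·p_k·p_{4}.
k=2: 0 + 99840 + 8·130·128 = 232960; k=3: 6240 + 0 + 8·6·128 = 12384.
Minimum: 12384 at k=3.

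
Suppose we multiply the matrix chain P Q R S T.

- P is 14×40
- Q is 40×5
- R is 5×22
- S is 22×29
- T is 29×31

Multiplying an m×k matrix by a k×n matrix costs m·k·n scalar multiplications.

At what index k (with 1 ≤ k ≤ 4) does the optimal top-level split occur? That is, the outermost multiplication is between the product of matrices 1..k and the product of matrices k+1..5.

2

Adjacent pairs: PQ = 14·40·5 = 2800; QR = 40·5·22 = 4400; RS = 5·22·29 = 3190; ST = 22·29·31 = 19778.
Length 3: P..R: k=1: 0+4400+14·40·22=16720; k=2: 2800+0+14·5·22=4340 → min 4340 | Q..S: k=2: 0+3190+40·5·29=8990; k=3: 4400+0+40·22·29=29920 → min 8990 | R..T: k=3: 0+19778+5·22·31=23188; k=4: 3190+0+5·29·31=7685 → min 7685.
Length 4: P..S: k=1: 0+8990+14·40·29=25230; k=2: 2800+3190+14·5·29=8020; k=3: 4340+0+14·22·29=13272 → min 8020 | Q..T: k=2: 0+7685+40·5·31=13885; k=3: 4400+19778+40·22·31=51458; k=4: 8990+0+40·29·31=44950 → min 13885.
Top-level splits: k=1: (P..P)·(Q..T) → 0+13885+14·40·31 = 31245; k=2: (P..Q)·(R..T) → 2800+7685+14·5·31 = 12655; k=3: (P..R)·(S..T) → 4340+19778+14·22·31 = 33666; k=4: (P..S)·(T..T) → 8020+0+14·29·31 = 20606.
Best split is after Q, i.e. k = 2.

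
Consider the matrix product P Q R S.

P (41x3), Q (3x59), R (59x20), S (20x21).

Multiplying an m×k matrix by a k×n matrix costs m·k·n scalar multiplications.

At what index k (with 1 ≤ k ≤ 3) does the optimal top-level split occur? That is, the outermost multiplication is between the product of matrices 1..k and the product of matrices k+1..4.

1

Adjacent pairs: PQ = 41·3·59 = 7257; QR = 3·59·20 = 3540; RS = 59·20·21 = 24780.
Length 3: P..R: k=1: 0+3540+41·3·20=6000; k=2: 7257+0+41·59·20=55637 → min 6000 | Q..S: k=2: 0+24780+3·59·21=28497; k=3: 3540+0+3·20·21=4800 → min 4800.
Top-level splits: k=1: (P..P)·(Q..S) → 0+4800+41·3·21 = 7383; k=2: (P..Q)·(R..S) → 7257+24780+41·59·21 = 82836; k=3: (P..R)·(S..S) → 6000+0+41·20·21 = 23220.
Best split is after P, i.e. k = 1.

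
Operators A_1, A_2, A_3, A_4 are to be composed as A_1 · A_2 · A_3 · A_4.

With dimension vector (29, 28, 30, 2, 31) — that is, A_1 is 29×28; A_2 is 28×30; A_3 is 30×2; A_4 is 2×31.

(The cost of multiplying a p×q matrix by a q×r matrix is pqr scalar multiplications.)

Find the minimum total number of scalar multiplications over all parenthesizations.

Adjacent pairs: A_1A_2 = 29·28·30 = 24360; A_2A_3 = 28·30·2 = 1680; A_3A_4 = 30·2·31 = 1860.
Length 3: A_1..A_3: k=1: 0+1680+29·28·2=3304; k=2: 24360+0+29·30·2=26100 → min 3304 | A_2..A_4: k=2: 0+1860+28·30·31=27900; k=3: 1680+0+28·2·31=3416 → min 3416.
Length 4: A_1..A_4: k=1: 0+3416+29·28·31=28588; k=2: 24360+1860+29·30·31=53190; k=3: 3304+0+29·2·31=5102 → min 5102.
Optimal order: ((A_1 · (A_2 · A_3)) · A_4) with cost 5102.

5102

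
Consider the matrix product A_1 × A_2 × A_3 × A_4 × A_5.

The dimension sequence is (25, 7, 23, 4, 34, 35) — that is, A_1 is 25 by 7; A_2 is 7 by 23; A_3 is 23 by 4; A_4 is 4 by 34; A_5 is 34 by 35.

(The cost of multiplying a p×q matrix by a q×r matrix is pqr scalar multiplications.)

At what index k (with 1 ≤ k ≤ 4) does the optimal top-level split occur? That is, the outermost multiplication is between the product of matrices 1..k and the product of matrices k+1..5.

Adjacent pairs: A_1A_2 = 25·7·23 = 4025; A_2A_3 = 7·23·4 = 644; A_3A_4 = 23·4·34 = 3128; A_4A_5 = 4·34·35 = 4760.
Length 3: A_1..A_3: k=1: 0+644+25·7·4=1344; k=2: 4025+0+25·23·4=6325 → min 1344 | A_2..A_4: k=2: 0+3128+7·23·34=8602; k=3: 644+0+7·4·34=1596 → min 1596 | A_3..A_5: k=3: 0+4760+23·4·35=7980; k=4: 3128+0+23·34·35=30498 → min 7980.
Length 4: A_1..A_4: k=1: 0+1596+25·7·34=7546; k=2: 4025+3128+25·23·34=26703; k=3: 1344+0+25·4·34=4744 → min 4744 | A_2..A_5: k=2: 0+7980+7·23·35=13615; k=3: 644+4760+7·4·35=6384; k=4: 1596+0+7·34·35=9926 → min 6384.
Top-level splits: k=1: (A_1..A_1)·(A_2..A_5) → 0+6384+25·7·35 = 12509; k=2: (A_1..A_2)·(A_3..A_5) → 4025+7980+25·23·35 = 32130; k=3: (A_1..A_3)·(A_4..A_5) → 1344+4760+25·4·35 = 9604; k=4: (A_1..A_4)·(A_5..A_5) → 4744+0+25·34·35 = 34494.
Best split is after A_3, i.e. k = 3.

3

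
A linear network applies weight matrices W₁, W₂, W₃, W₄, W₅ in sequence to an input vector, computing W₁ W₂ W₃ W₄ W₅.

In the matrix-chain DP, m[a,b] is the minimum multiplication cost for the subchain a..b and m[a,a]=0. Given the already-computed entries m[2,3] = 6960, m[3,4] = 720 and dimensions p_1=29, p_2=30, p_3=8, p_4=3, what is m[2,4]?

3330

m[2,4] = min over k∈[2,3] of m[2,k]+m[k+1,4]+p_{1}·p_k·p_{4}.
k=2: 0 + 720 + 29·30·3 = 3330; k=3: 6960 + 0 + 29·8·3 = 7656.
Minimum: 3330 at k=2.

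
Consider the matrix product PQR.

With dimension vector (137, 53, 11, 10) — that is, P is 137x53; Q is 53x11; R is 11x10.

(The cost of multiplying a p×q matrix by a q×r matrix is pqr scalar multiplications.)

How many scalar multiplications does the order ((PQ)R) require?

94941

(PQ): 137×53 by 53×11 → 137×11, cost 137·53·11 = 79871
((PQ)R): 137×11 by 11×10 → 137×10, cost 137·11·10 = 15070; cumulative 94941
Total: 94941 scalar multiplications.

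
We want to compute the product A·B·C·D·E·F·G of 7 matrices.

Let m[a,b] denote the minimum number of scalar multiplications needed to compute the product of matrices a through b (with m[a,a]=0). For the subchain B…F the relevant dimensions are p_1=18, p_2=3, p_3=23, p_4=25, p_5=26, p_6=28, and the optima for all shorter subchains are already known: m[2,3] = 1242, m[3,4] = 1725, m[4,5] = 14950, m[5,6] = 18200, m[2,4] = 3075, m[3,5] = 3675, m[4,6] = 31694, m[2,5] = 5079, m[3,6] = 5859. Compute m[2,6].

m[2,6] = min over k∈[2,5] of m[2,k]+m[k+1,6]+p_{1}·p_k·p_{6}.
k=2: 0 + 5859 + 18·3·28 = 7371; k=3: 1242 + 31694 + 18·23·28 = 44528; k=4: 3075 + 18200 + 18·25·28 = 33875; k=5: 5079 + 0 + 18·26·28 = 18183.
Minimum: 7371 at k=2.

7371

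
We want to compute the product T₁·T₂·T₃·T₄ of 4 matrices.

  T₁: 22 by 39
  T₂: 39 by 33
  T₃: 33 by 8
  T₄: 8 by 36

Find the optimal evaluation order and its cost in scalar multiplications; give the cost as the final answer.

Adjacent pairs: T₁T₂ = 22·39·33 = 28314; T₂T₃ = 39·33·8 = 10296; T₃T₄ = 33·8·36 = 9504.
Length 3: T₁..T₃: k=1: 0+10296+22·39·8=17160; k=2: 28314+0+22·33·8=34122 → min 17160 | T₂..T₄: k=2: 0+9504+39·33·36=55836; k=3: 10296+0+39·8·36=21528 → min 21528.
Length 4: T₁..T₄: k=1: 0+21528+22·39·36=52416; k=2: 28314+9504+22·33·36=63954; k=3: 17160+0+22·8·36=23496 → min 23496.
Optimal parenthesization: ((T₁·(T₂·T₃))·T₄) with cost 23496.

23496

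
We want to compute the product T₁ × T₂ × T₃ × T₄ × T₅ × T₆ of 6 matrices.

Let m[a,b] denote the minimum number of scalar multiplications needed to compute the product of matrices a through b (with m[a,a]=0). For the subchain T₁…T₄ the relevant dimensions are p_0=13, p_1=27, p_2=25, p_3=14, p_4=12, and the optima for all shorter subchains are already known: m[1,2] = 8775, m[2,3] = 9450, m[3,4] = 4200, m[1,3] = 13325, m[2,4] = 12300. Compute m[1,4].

15509

m[1,4] = min over k∈[1,3] of m[1,k]+m[k+1,4]+p_{0}·p_k·p_{4}.
k=1: 0 + 12300 + 13·27·12 = 16512; k=2: 8775 + 4200 + 13·25·12 = 16875; k=3: 13325 + 0 + 13·14·12 = 15509.
Minimum: 15509 at k=3.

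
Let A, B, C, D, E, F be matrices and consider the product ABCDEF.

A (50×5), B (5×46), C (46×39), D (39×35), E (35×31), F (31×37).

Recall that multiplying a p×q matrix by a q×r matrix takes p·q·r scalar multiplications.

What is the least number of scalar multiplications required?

36205

Adjacent pairs: AB = 50·5·46 = 11500; BC = 5·46·39 = 8970; CD = 46·39·35 = 62790; DE = 39·35·31 = 42315; EF = 35·31·37 = 40145.
Length 3: A..C: k=1: 0+8970+50·5·39=18720; k=2: 11500+0+50·46·39=101200 → min 18720 | B..D: k=2: 0+62790+5·46·35=70840; k=3: 8970+0+5·39·35=15795 → min 15795 | C..E: k=3: 0+42315+46·39·31=97929; k=4: 62790+0+46·35·31=112700 → min 97929 | D..F: k=4: 0+40145+39·35·37=90650; k=5: 42315+0+39·31·37=87048 → min 87048.
Length 4: A..D: k=1: 0+15795+50·5·35=24545; k=2: 11500+62790+50·46·35=154790; k=3: 18720+0+50·39·35=86970 → min 24545 | B..E: k=2: 0+97929+5·46·31=105059; k=3: 8970+42315+5·39·31=57330; k=4: 15795+0+5·35·31=21220 → min 21220 | C..F: k=3: 0+87048+46·39·37=153426; k=4: 62790+40145+46·35·37=162505; k=5: 97929+0+46·31·37=150691 → min 150691.
Length 5: A..E: k=1: 0+21220+50·5·31=28970; k=2: 11500+97929+50·46·31=180729; k=3: 18720+42315+50·39·31=121485; k=4: 24545+0+50·35·31=78795 → min 28970 | B..F: k=2: 0+150691+5·46·37=159201; k=3: 8970+87048+5·39·37=103233; k=4: 15795+40145+5·35·37=62415; k=5: 21220+0+5·31·37=26955 → min 26955.
Length 6: A..F: k=1: 0+26955+50·5·37=36205; k=2: 11500+150691+50·46·37=247291; k=3: 18720+87048+50·39·37=177918; k=4: 24545+40145+50·35·37=129440; k=5: 28970+0+50·31·37=86320 → min 36205.
Optimal order: (A((((BC)D)E)F)) with cost 36205.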